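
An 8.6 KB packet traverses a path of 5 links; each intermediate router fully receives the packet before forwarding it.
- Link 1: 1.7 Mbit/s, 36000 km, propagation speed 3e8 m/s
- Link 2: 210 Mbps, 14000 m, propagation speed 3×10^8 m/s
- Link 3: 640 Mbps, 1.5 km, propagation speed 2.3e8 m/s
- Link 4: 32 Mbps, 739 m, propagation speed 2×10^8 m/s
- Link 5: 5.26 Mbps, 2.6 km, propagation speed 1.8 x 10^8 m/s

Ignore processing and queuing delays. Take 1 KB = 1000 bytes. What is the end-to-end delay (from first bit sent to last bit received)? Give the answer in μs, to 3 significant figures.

L = 68800 bits.
Transmission delays (L/R per hop): 40470.6, 327.619, 107.5, 2150, 13079.8 μs; sum = 56135.6 μs.
Propagation delays (d/s per hop): 120000, 46.6667, 6.52174, 3.695, 14.4444 μs; sum = 120071 μs.
End-to-end = 176000 μs.

176000 μs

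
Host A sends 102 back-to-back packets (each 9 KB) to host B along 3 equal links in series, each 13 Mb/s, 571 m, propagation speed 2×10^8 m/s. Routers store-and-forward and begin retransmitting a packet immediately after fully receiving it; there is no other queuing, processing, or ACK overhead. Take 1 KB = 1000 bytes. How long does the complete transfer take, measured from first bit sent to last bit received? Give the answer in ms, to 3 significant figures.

Per-hop transmission t_tx = L/R = 72000/13000000 = 5.53846 ms.
Per-hop propagation t_prop = 571/200000000 = 0.002855 ms.
Pipeline fill: first packet needs 3·t_tx to clear all hops; remaining 101 packets each add one t_tx.
Total = (3+102-1)·t_tx + 3·t_prop = 104·5.53846 + 3·0.002855 = 576 ms.

576 ms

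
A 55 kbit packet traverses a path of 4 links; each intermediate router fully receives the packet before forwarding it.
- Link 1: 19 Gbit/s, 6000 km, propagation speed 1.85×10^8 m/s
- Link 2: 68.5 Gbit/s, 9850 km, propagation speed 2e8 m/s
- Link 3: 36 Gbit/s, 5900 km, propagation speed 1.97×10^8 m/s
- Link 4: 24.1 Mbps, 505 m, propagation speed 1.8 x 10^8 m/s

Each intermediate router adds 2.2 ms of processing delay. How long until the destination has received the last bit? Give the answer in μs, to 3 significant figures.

L = 55000 bits.
Transmission delays (L/R per hop): 2.89474, 0.80292, 1.52778, 2282.16 μs; sum = 2287.38 μs.
Propagation delays (d/s per hop): 32432.4, 49250, 29949.2, 2.80556 μs; sum = 111634 μs.
Processing at 3 router(s): 3 × 2.2 ms = 6600 μs.
End-to-end = 121000 μs.

121000 μs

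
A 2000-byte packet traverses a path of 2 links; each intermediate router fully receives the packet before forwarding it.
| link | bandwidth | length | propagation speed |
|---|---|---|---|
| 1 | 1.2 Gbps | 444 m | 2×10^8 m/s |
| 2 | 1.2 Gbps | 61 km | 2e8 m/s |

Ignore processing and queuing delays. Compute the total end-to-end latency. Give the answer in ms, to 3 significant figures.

0.334 ms

L = 2000 × 8 = 16000 bits.
Transmission delay per hop = L/R = 16000/1200000000 = 0.0133333 ms; 2 hops → 0.0266667 ms.
Propagation delays (d/s per hop): 0.00222, 0.305 ms; sum = 0.30722 ms.
End-to-end = 0.334 ms.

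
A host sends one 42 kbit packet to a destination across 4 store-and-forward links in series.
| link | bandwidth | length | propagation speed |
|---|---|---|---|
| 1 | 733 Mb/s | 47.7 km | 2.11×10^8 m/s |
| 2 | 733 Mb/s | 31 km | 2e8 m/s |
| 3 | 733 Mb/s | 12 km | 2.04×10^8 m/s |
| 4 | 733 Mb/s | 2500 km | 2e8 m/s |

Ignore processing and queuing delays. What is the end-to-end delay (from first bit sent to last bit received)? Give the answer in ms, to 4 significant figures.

L = 42000 bits.
Transmission delay per hop = L/R = 42000/733000000 = 0.0572988 ms; 4 hops → 0.229195 ms.
Propagation delays (d/s per hop): 0.226066, 0.155, 0.0588235, 12.5 ms; sum = 12.9399 ms.
End-to-end = 13.17 ms.

13.17 ms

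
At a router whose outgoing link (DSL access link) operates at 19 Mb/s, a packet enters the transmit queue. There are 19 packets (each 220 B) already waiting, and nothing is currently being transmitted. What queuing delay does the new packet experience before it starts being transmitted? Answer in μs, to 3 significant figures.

1760 μs

Each queued packet: L/R = 1760/19000000 = 92.6316 μs.
19 queued → 1760 μs.
Queuing delay = 1760 μs.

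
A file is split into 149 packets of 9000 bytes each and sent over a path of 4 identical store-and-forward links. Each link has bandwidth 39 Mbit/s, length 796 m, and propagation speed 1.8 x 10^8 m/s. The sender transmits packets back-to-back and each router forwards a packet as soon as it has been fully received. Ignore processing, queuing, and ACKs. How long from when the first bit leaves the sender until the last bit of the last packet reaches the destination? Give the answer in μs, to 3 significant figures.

Per-hop transmission t_tx = L/R = 72000/39000000 = 1846.15 μs.
Per-hop propagation t_prop = 796/180000000 = 4.42222 μs.
Pipeline fill: first packet needs 4·t_tx to clear all hops; remaining 148 packets each add one t_tx.
Total = (4+149-1)·t_tx + 4·t_prop = 152·1846.15 + 4·4.42222 = 281000 μs.

281000 μs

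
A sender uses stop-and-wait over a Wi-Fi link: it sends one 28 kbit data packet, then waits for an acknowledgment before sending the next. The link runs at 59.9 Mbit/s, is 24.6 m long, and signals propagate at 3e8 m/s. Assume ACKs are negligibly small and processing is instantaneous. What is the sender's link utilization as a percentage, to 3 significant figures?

100 %

t_tx = L/R = 28000/59900000 = 0.000467446 s.
t_prop = 24.6/300000000 = 8.2e-08 s; RTT = 1.64e-07 s.
Cycle = t_tx + RTT = 0.00046761 s.
Utilization = t_tx / cycle = 0.000467446/0.00046761 = 100 %.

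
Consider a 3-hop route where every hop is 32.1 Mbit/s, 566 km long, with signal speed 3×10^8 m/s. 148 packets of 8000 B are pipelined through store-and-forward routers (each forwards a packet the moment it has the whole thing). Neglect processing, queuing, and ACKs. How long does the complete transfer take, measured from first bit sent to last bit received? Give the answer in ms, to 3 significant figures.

Per-hop transmission t_tx = L/R = 64000/32100000 = 1.99377 ms.
Per-hop propagation t_prop = 566000/300000000 = 1.88667 ms.
Pipeline fill: first packet needs 3·t_tx to clear all hops; remaining 147 packets each add one t_tx.
Total = (3+148-1)·t_tx + 3·t_prop = 150·1.99377 + 3·1.88667 = 305 ms.

305 ms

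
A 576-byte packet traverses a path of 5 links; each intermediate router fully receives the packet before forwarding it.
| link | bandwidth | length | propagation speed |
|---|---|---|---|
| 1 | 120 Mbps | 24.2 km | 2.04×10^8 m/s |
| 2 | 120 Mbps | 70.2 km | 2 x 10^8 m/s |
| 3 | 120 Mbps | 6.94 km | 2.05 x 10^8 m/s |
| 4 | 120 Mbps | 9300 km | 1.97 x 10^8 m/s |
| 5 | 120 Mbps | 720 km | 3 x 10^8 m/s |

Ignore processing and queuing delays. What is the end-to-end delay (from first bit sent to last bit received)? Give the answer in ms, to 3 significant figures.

50.3 ms

L = 576 × 8 = 4608 bits.
Transmission delay per hop = L/R = 4608/120000000 = 0.0384 ms; 5 hops → 0.192 ms.
Propagation delays (d/s per hop): 0.118627, 0.351, 0.0338537, 47.2081, 2.4 ms; sum = 50.1116 ms.
End-to-end = 50.3 ms.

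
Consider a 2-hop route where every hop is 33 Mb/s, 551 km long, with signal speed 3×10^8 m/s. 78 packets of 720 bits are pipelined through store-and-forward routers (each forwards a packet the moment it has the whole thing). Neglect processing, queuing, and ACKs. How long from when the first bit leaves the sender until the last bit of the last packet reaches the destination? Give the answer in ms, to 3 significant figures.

5.40 ms

Per-hop transmission t_tx = L/R = 720/33000000 = 0.0218182 ms.
Per-hop propagation t_prop = 551000/300000000 = 1.83667 ms.
Pipeline fill: first packet needs 2·t_tx to clear all hops; remaining 77 packets each add one t_tx.
Total = (2+78-1)·t_tx + 2·t_prop = 79·0.0218182 + 2·1.83667 = 5.40 ms.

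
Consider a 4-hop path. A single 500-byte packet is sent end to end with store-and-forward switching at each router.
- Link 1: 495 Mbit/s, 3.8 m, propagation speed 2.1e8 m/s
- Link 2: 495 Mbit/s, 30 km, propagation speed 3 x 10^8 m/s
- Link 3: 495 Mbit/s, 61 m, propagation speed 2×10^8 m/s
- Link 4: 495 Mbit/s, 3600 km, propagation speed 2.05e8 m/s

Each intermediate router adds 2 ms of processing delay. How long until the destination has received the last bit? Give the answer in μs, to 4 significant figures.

L = 500 × 8 = 4000 bits.
Transmission delay per hop = L/R = 4000/495000000 = 8.08081 μs; 4 hops → 32.3232 μs.
Propagation delays (d/s per hop): 0.0180952, 100, 0.305, 17561 μs; sum = 17661.3 μs.
Processing at 3 router(s): 3 × 2 ms = 6000 μs.
End-to-end = 23690 μs.

23690 μs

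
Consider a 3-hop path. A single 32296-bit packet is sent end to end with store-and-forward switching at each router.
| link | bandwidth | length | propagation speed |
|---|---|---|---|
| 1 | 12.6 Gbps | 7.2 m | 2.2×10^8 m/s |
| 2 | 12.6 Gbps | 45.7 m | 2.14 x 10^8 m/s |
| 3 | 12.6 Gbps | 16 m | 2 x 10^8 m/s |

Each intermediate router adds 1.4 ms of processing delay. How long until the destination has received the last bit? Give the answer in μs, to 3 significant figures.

Transmission delay per hop = L/R = 32296/12600000000 = 2.56317 μs; 3 hops → 7.68952 μs.
Propagation delays (d/s per hop): 0.0327273, 0.213551, 0.08 μs; sum = 0.326279 μs.
Processing at 2 router(s): 2 × 1.4 ms = 2800 μs.
End-to-end = 2810 μs.

2810 μs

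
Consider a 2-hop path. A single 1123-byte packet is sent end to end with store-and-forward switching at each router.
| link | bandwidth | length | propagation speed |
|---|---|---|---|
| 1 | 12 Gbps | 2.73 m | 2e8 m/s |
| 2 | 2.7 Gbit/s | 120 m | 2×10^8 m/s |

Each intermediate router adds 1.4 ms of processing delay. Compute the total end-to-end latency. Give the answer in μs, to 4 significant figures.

L = 1123 × 8 = 8984 bits.
Transmission delays (L/R per hop): 0.748667, 3.32741 μs; sum = 4.07607 μs.
Propagation delays (d/s per hop): 0.01365, 0.6 μs; sum = 0.61365 μs.
Processing at 1 router(s): 1 × 1.4 ms = 1400 μs.
End-to-end = 1405 μs.

1405 μs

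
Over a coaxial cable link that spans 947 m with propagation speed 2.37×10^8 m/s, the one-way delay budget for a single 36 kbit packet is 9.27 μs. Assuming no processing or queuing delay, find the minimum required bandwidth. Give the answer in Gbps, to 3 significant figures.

6.83 Gbps

Propagation delay = 947 / 237000000 = 3.99578 μs.
Transmission budget = 9.27 − 3.99578 = 5.27422 μs.
R ≥ L / t_tx = 36000 bits / 5.27422e-06 s = 6.83 Gbps.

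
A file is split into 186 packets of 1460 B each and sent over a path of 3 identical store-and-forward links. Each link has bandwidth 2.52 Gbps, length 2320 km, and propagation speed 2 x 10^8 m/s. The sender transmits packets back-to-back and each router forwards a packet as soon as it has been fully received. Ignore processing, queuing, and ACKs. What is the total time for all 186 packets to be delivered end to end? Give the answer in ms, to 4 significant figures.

Per-hop transmission t_tx = L/R = 11680/2520000000 = 0.00463492 ms.
Per-hop propagation t_prop = 2320000/200000000 = 11.6 ms.
Pipeline fill: first packet needs 3·t_tx to clear all hops; remaining 185 packets each add one t_tx.
Total = (3+186-1)·t_tx + 3·t_prop = 188·0.00463492 + 3·11.6 = 35.67 ms.

35.67 ms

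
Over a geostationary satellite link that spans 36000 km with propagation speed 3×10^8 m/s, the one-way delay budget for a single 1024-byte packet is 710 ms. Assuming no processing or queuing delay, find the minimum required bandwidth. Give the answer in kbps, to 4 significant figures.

13.88 kbps

L = 8192 bits.
Propagation delay = 36000000 / 300000000 = 120 ms.
Transmission budget = 710 − 120 = 590 ms.
R ≥ L / t_tx = 8192 bits / 0.59 s = 13.88 kbps.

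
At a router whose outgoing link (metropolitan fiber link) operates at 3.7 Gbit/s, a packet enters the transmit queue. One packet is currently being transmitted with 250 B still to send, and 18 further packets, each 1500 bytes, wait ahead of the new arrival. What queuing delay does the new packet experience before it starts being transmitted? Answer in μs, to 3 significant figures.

58.9 μs

Each queued packet: L/R = 12000/3700000000 = 3.24324 μs.
18 queued → 58.3784 μs.
Plus remaining 2000 bits of current packet: 0.540541 μs.
Queuing delay = 58.9 μs.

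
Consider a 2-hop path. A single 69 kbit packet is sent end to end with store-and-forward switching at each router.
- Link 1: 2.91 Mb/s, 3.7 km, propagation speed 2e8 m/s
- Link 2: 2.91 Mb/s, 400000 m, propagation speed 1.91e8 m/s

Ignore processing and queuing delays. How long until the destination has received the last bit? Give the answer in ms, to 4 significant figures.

49.54 ms

L = 69000 bits.
Transmission delay per hop = L/R = 69000/2910000 = 23.7113 ms; 2 hops → 47.4227 ms.
Propagation delays (d/s per hop): 0.0185, 2.09424 ms; sum = 2.11274 ms.
End-to-end = 49.54 ms.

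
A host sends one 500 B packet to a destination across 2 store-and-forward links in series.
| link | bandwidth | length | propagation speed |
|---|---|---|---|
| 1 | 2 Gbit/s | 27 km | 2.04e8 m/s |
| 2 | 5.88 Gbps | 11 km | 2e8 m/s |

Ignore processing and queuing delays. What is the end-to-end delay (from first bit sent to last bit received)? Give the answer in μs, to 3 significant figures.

L = 500 × 8 = 4000 bits.
Transmission delays (L/R per hop): 2, 0.680272 μs; sum = 2.68027 μs.
Propagation delays (d/s per hop): 132.353, 55 μs; sum = 187.353 μs.
End-to-end = 190 μs.

190 μs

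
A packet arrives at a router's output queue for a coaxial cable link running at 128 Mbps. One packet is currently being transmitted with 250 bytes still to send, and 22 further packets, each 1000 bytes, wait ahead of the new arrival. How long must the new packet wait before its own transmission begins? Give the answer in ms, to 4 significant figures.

Each queued packet: L/R = 8000/128000000 = 0.0625 ms.
22 queued → 1.375 ms.
Plus remaining 2000 bits of current packet: 0.015625 ms.
Queuing delay = 1.391 ms.

1.391 ms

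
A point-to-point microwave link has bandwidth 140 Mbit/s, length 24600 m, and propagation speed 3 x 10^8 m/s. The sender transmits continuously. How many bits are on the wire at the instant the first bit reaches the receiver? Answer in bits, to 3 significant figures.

Propagation delay = 24600 / 300000000 = 8.2e-05 s.
BDP = R × t_prop = 140000000 × 8.2e-05 = 11480 bits.

11500 bits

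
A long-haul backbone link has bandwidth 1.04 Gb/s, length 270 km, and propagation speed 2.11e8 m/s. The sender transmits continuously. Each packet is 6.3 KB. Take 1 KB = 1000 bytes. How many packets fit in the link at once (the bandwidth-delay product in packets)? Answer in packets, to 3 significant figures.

Propagation delay = 270000 / 211000000 = 0.00127962 s.
BDP = R × t_prop = 1040000000 × 0.00127962 = 1330810 bits.
In packets of 50400 bits: 26.4 packets.

26.4 packets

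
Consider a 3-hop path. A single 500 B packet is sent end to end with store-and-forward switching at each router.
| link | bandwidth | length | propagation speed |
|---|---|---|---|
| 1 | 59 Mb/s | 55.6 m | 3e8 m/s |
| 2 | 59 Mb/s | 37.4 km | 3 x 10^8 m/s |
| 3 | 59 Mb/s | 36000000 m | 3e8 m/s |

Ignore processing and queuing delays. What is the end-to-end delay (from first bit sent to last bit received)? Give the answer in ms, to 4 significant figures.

120.3 ms

L = 500 × 8 = 4000 bits.
Transmission delay per hop = L/R = 4000/59000000 = 0.0677966 ms; 3 hops → 0.20339 ms.
Propagation delays (d/s per hop): 0.000185333, 0.124667, 120 ms; sum = 120.125 ms.
End-to-end = 120.3 ms.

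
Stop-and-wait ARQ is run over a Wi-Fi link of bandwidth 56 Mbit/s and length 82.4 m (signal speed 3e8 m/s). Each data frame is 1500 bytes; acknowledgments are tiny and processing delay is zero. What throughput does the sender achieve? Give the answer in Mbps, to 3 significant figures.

t_tx = L/R = 12000/56000000 = 0.000214286 s.
t_prop = 82.4/300000000 = 2.74667e-07 s; RTT = 5.49333e-07 s.
Cycle = t_tx + RTT = 0.000214835 s.
Throughput = L / cycle = 12000 / 0.000214835 = 55.9 Mbps.

55.9 Mbps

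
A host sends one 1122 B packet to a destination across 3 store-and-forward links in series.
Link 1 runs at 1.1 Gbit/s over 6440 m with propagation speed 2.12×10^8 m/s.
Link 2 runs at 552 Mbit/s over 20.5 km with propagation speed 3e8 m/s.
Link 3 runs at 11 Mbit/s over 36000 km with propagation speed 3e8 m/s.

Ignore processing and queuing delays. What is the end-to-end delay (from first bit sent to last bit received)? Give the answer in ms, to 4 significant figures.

120.9 ms

L = 1122 × 8 = 8976 bits.
Transmission delays (L/R per hop): 0.00816, 0.0162609, 0.816 ms; sum = 0.840421 ms.
Propagation delays (d/s per hop): 0.0303774, 0.0683333, 120 ms; sum = 120.099 ms.
End-to-end = 120.9 ms.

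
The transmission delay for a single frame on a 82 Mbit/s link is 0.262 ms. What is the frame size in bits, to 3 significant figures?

21500 bits

L = R × t_tx = 82000000 b/s × 0.000262 s = 21484 bits.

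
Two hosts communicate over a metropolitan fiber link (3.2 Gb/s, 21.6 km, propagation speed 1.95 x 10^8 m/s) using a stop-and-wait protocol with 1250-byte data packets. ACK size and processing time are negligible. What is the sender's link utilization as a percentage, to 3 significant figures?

1.39 %

t_tx = L/R = 10000/3200000000 = 3.125e-06 s.
t_prop = 21600/195000000 = 0.000110769 s; RTT = 0.000221538 s.
Cycle = t_tx + RTT = 0.000224663 s.
Utilization = t_tx / cycle = 3.125e-06/0.000224663 = 1.39 %.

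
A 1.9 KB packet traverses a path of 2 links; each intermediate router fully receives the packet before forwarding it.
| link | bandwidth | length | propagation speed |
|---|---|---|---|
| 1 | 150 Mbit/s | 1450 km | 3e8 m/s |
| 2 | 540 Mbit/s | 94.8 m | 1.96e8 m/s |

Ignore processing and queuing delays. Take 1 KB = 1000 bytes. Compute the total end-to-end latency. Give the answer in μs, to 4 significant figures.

L = 15200 bits.
Transmission delays (L/R per hop): 101.333, 28.1481 μs; sum = 129.481 μs.
Propagation delays (d/s per hop): 4833.33, 0.483673 μs; sum = 4833.82 μs.
End-to-end = 4963 μs.

4963 μs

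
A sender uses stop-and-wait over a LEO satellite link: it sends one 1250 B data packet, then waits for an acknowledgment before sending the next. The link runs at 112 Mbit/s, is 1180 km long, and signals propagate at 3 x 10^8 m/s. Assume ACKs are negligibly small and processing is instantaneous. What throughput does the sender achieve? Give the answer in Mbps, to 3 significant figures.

t_tx = L/R = 10000/112000000 = 8.92857e-05 s.
t_prop = 1180000/300000000 = 0.00393333 s; RTT = 0.00786667 s.
Cycle = t_tx + RTT = 0.00795595 s.
Throughput = L / cycle = 10000 / 0.00795595 = 1.26 Mbps.

1.26 Mbps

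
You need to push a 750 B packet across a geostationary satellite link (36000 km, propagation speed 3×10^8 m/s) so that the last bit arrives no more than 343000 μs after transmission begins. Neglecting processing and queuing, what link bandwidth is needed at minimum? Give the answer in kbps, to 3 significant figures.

26.9 kbps

L = 6000 bits.
Propagation delay = 36000000 / 300000000 = 120000 μs.
Transmission budget = 343000 − 120000 = 223000 μs.
R ≥ L / t_tx = 6000 bits / 0.223 s = 26.9 kbps.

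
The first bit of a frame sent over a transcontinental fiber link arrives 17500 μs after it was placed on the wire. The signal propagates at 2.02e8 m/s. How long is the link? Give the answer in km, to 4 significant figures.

d = s × t_prop = 202000000 × 0.0175 = 3535 km.

3535 km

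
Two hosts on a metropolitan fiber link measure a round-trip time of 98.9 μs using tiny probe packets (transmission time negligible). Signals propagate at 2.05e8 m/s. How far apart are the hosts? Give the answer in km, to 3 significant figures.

10.1 km

One-way propagation = RTT/2 = 49.45 μs.
d = s × t = 2.05e+08 × 4.945e-05 = 10.1 km.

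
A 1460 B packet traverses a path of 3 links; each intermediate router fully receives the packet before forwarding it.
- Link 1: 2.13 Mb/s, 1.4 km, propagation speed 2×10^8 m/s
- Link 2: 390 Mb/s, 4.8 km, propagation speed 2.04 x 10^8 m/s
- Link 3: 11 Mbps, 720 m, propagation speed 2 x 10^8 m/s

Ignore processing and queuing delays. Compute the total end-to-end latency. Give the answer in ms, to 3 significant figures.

6.61 ms

L = 1460 × 8 = 11680 bits.
Transmission delays (L/R per hop): 5.48357, 0.0299487, 1.06182 ms; sum = 6.57533 ms.
Propagation delays (d/s per hop): 0.007, 0.0235294, 0.0036 ms; sum = 0.0341294 ms.
End-to-end = 6.61 ms.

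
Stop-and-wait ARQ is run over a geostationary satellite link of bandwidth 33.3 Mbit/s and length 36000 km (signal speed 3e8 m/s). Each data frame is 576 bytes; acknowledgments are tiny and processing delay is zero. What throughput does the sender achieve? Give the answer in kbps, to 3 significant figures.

t_tx = L/R = 4608/3.33e+07 = 0.000138378 s.
t_prop = 36000000/300000000 = 0.12 s; RTT = 0.24 s.
Cycle = t_tx + RTT = 0.240138 s.
Throughput = L / cycle = 4608 / 0.240138 = 19.2 kbps.

19.2 kbps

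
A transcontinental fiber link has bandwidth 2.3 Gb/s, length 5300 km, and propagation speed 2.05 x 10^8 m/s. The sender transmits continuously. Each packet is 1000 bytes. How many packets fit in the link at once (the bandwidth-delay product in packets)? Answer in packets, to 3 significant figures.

Propagation delay = 5300000 / 2.05e+08 = 0.0258537 s.
BDP = R × t_prop = 2300000000 × 0.0258537 = 59463400 bits.
In packets of 8000 bits: 7430 packets.

7430 packets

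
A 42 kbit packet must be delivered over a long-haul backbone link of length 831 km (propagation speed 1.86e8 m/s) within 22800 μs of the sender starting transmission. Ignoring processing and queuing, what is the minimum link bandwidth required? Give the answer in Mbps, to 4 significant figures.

Propagation delay = 831000 / 186000000 = 4467.74 μs.
Transmission budget = 22800 − 4467.74 = 18332.3 μs.
R ≥ L / t_tx = 42000 bits / 0.0183323 s = 2.291 Mbps.

2.291 Mbps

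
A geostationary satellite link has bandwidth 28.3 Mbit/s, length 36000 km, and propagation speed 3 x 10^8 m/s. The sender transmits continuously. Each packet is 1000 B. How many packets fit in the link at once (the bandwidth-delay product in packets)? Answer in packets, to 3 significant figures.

425 packets

Propagation delay = 36000000 / 300000000 = 0.12 s.
BDP = R × t_prop = 28300000 × 0.12 = 3396000 bits.
In packets of 8000 bits: 425 packets.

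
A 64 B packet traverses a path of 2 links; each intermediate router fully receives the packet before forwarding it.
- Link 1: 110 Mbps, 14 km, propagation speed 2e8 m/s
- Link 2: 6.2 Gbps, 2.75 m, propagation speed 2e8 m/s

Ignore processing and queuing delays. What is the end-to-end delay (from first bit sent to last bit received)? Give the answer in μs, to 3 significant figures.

74.8 μs

L = 64 × 8 = 512 bits.
Transmission delays (L/R per hop): 4.65455, 0.0825806 μs; sum = 4.73713 μs.
Propagation delays (d/s per hop): 70, 0.01375 μs; sum = 70.0138 μs.
End-to-end = 74.8 μs.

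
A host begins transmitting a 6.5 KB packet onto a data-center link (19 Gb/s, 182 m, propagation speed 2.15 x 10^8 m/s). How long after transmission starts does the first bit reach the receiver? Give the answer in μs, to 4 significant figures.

First bit experiences only propagation delay: d/s = 182/215000000 = 0.8465 μs.

0.8465 μs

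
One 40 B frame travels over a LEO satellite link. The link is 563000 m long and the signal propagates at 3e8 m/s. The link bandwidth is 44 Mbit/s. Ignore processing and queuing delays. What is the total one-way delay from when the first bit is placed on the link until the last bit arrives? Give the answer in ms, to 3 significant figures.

L = 40 × 8 = 320 bits.
Transmission delay = L/R = 320 / 44000000 = 0.00727273 ms.
Propagation delay = d/s = 563000 m / 300000000 m/s = 1.87667 ms.
Total = 1.88 ms.

1.88 ms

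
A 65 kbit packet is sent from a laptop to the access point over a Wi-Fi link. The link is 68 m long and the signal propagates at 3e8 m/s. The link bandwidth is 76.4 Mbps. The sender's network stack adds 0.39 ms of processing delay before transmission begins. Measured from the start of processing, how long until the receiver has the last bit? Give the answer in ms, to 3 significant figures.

1.24 ms

L = 65000 bits.
Transmission delay = L/R = 65000 / 76400000 = 0.850785 ms.
Propagation delay = d/s = 68 m / 300000000 m/s = 0.000226667 ms.
Plus processing delay 0.39 ms = 0.39 ms.
Total = 1.24 ms.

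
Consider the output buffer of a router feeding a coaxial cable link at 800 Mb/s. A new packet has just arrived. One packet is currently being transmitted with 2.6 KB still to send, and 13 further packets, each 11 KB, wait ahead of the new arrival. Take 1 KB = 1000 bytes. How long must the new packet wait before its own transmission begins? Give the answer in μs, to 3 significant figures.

1460 μs

Each queued packet: L/R = 88000/800000000 = 110 μs.
13 queued → 1430 μs.
Plus remaining 20800 bits of current packet: 26 μs.
Queuing delay = 1460 μs.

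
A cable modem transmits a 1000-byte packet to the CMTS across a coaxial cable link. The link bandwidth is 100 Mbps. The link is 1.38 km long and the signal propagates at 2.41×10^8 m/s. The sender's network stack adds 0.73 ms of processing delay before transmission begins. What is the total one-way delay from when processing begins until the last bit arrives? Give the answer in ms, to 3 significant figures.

0.816 ms

L = 1000 × 8 = 8000 bits.
Transmission delay = L/R = 8000 / 100000000 = 0.08 ms.
Propagation delay = d/s = 1380 m / 241000000 m/s = 0.00572614 ms.
Plus processing delay 0.73 ms = 0.73 ms.
Total = 0.816 ms.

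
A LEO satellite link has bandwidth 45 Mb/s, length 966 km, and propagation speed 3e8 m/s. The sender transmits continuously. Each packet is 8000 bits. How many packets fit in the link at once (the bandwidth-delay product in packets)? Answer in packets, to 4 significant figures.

18.11 packets

Propagation delay = 966000 / 300000000 = 0.00322 s.
BDP = R × t_prop = 45000000 × 0.00322 = 144900 bits.
In packets of 8000 bits: 18.11 packets.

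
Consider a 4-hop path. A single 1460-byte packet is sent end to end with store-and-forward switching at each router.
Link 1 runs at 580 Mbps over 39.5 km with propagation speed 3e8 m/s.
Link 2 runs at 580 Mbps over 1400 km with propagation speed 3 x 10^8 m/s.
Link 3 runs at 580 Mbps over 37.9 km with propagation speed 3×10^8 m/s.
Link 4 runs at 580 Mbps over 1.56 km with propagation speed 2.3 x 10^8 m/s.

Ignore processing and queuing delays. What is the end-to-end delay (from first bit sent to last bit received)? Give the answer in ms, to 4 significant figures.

L = 1460 × 8 = 11680 bits.
Transmission delay per hop = L/R = 11680/580000000 = 0.0201379 ms; 4 hops → 0.0805517 ms.
Propagation delays (d/s per hop): 0.131667, 4.66667, 0.126333, 0.00678261 ms; sum = 4.93145 ms.
End-to-end = 5.012 ms.

5.012 ms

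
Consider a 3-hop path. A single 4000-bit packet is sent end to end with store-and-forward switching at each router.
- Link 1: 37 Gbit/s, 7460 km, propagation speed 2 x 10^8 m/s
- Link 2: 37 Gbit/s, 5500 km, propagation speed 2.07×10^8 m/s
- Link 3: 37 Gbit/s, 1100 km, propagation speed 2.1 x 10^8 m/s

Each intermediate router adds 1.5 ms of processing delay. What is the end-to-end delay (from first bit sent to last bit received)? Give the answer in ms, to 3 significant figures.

72.1 ms

Transmission delay per hop = L/R = 4000/37000000000 = 0.000108108 ms; 3 hops → 0.000324324 ms.
Propagation delays (d/s per hop): 37.3, 26.57, 5.2381 ms; sum = 69.1081 ms.
Processing at 2 router(s): 2 × 1.5 ms = 3 ms.
End-to-end = 72.1 ms.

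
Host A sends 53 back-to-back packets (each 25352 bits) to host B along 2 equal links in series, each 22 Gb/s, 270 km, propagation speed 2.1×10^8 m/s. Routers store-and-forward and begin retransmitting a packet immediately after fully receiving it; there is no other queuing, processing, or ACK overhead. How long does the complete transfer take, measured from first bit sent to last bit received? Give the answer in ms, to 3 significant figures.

Per-hop transmission t_tx = L/R = 25352/22000000000 = 0.00115236 ms.
Per-hop propagation t_prop = 270000/210000000 = 1.28571 ms.
Pipeline fill: first packet needs 2·t_tx to clear all hops; remaining 52 packets each add one t_tx.
Total = (2+53-1)·t_tx + 2·t_prop = 54·0.00115236 + 2·1.28571 = 2.63 ms.

2.63 ms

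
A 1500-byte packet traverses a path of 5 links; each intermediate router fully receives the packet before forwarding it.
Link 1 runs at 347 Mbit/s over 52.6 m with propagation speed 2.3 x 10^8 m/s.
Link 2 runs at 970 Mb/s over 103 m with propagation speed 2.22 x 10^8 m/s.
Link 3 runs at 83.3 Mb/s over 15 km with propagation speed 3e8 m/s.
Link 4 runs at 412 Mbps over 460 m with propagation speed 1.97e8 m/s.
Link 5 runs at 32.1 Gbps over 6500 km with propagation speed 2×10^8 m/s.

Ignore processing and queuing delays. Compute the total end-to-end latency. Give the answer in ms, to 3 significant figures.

L = 1500 × 8 = 12000 bits.
Transmission delays (L/R per hop): 0.0345821, 0.0123711, 0.144058, 0.0291262, 0.000373832 ms; sum = 0.220511 ms.
Propagation delays (d/s per hop): 0.000228696, 0.000463964, 0.05, 0.00233503, 32.5 ms; sum = 32.553 ms.
End-to-end = 32.8 ms.

32.8 ms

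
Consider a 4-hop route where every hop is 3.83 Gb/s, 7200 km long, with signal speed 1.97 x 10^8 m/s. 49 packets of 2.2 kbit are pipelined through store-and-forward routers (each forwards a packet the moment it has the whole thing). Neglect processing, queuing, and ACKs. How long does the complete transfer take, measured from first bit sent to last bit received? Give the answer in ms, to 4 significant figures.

Per-hop transmission t_tx = L/R = 2200/3830000000 = 0.000574413 ms.
Per-hop propagation t_prop = 7200000/197000000 = 36.5482 ms.
Pipeline fill: first packet needs 4·t_tx to clear all hops; remaining 48 packets each add one t_tx.
Total = (4+49-1)·t_tx + 4·t_prop = 52·0.000574413 + 4·36.5482 = 146.2 ms.

146.2 ms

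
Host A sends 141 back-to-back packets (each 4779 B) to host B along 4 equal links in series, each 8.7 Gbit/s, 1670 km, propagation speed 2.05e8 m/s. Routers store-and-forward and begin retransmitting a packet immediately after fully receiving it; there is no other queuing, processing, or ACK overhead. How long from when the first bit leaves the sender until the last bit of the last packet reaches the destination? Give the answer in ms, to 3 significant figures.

Per-hop transmission t_tx = L/R = 38232/8700000000 = 0.00439448 ms.
Per-hop propagation t_prop = 1670000/2.05e+08 = 8.14634 ms.
Pipeline fill: first packet needs 4·t_tx to clear all hops; remaining 140 packets each add one t_tx.
Total = (4+141-1)·t_tx + 4·t_prop = 144·0.00439448 + 4·8.14634 = 33.2 ms.

33.2 ms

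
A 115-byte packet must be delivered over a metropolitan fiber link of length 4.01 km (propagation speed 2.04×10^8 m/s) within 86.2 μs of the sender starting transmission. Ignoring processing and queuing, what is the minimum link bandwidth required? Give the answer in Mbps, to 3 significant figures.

L = 920 bits.
Propagation delay = 4010 / 204000000 = 19.6569 μs.
Transmission budget = 86.2 − 19.6569 = 66.5431 μs.
R ≥ L / t_tx = 920 bits / 6.65431e-05 s = 13.8 Mbps.

13.8 Mbps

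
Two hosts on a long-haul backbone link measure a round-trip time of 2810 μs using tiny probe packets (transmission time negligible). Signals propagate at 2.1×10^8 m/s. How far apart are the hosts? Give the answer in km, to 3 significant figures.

One-way propagation = RTT/2 = 1405 μs.
d = s × t = 210000000 × 0.001405 = 295 km.

295 km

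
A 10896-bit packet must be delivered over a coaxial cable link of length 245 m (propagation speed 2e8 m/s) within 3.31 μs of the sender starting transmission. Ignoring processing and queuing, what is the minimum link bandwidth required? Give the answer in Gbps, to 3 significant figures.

5.23 Gbps

Propagation delay = 245 / 200000000 = 1.225 μs.
Transmission budget = 3.31 − 1.225 = 2.085 μs.
R ≥ L / t_tx = 10896 bits / 2.085e-06 s = 5.23 Gbps.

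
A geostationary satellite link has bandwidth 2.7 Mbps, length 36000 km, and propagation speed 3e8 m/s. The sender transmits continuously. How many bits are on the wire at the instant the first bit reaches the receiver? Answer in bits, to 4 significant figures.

Propagation delay = 36000000 / 300000000 = 0.12 s.
BDP = R × t_prop = 2700000 × 0.12 = 324000 bits.

324000 bits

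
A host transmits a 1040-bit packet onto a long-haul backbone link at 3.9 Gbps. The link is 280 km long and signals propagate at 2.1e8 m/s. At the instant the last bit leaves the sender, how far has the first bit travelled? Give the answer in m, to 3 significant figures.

t_tx = L/R = 1040/3900000000 = 2.66667e-07 s.
Distance = s × t_tx = 210000000 × 2.66667e-07 = 56.0 m.

56.0 m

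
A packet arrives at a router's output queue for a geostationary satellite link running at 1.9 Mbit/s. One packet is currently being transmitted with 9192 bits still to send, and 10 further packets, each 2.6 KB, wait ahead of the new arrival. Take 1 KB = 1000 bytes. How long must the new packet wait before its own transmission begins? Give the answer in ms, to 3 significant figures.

114 ms

Each queued packet: L/R = 20800/1900000 = 10.9474 ms.
10 queued → 109.474 ms.
Plus remaining 9192 bits of current packet: 4.83789 ms.
Queuing delay = 114 ms.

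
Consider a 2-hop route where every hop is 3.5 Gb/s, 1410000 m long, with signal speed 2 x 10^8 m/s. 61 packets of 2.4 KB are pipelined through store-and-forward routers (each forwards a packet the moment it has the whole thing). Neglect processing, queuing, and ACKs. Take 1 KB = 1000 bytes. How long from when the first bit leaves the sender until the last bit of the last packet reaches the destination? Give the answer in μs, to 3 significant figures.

Per-hop transmission t_tx = L/R = 19200/3500000000 = 5.48571 μs.
Per-hop propagation t_prop = 1410000/200000000 = 7050 μs.
Pipeline fill: first packet needs 2·t_tx to clear all hops; remaining 60 packets each add one t_tx.
Total = (2+61-1)·t_tx + 2·t_prop = 62·5.48571 + 2·7050 = 14400 μs.

14400 μs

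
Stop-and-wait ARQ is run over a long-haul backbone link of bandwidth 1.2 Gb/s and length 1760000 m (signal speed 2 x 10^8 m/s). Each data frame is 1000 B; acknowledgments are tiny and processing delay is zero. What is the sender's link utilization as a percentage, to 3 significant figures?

0.0379 %

t_tx = L/R = 8000/1200000000 = 6.66667e-06 s.
t_prop = 1760000/200000000 = 0.0088 s; RTT = 0.0176 s.
Cycle = t_tx + RTT = 0.0176067 s.
Utilization = t_tx / cycle = 6.66667e-06/0.0176067 = 0.0379 %.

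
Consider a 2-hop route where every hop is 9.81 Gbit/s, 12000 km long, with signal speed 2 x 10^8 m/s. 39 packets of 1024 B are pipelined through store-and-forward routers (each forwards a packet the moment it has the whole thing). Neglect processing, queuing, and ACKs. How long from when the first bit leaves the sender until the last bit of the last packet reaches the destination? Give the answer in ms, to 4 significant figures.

120.0 ms

Per-hop transmission t_tx = L/R = 8192/9810000000 = 0.000835066 ms.
Per-hop propagation t_prop = 12000000/200000000 = 60 ms.
Pipeline fill: first packet needs 2·t_tx to clear all hops; remaining 38 packets each add one t_tx.
Total = (2+39-1)·t_tx + 2·t_prop = 40·0.000835066 + 2·60 = 120.0 ms.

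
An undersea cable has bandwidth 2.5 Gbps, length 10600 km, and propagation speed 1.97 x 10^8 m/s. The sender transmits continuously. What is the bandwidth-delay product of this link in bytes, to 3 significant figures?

16800000 bytes

Propagation delay = 10600000 / 197000000 = 0.0538071 s.
BDP = R × t_prop = 2500000000 × 0.0538071 = 134518000 bits.
In bytes: 134518000/8 = 16800000 bytes.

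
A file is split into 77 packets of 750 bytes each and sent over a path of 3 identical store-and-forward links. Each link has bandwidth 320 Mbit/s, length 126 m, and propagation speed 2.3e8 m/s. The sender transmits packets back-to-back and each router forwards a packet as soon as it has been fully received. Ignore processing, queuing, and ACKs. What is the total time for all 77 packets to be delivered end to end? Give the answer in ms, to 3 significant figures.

Per-hop transmission t_tx = L/R = 6000/320000000 = 0.01875 ms.
Per-hop propagation t_prop = 126/2.3e+08 = 0.000547826 ms.
Pipeline fill: first packet needs 3·t_tx to clear all hops; remaining 76 packets each add one t_tx.
Total = (3+77-1)·t_tx + 3·t_prop = 79·0.01875 + 3·0.000547826 = 1.48 ms.

1.48 ms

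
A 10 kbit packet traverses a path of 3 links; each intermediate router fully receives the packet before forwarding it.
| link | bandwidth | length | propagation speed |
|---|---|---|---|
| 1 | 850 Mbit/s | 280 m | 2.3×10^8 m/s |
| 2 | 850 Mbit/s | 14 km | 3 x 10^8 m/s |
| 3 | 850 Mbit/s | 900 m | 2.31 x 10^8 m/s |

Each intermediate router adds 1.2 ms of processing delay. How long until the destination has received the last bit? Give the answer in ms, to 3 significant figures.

2.49 ms

L = 10000 bits.
Transmission delay per hop = L/R = 10000/850000000 = 0.0117647 ms; 3 hops → 0.0352941 ms.
Propagation delays (d/s per hop): 0.00121739, 0.0466667, 0.0038961 ms; sum = 0.0517802 ms.
Processing at 2 router(s): 2 × 1.2 ms = 2.4 ms.
End-to-end = 2.49 ms.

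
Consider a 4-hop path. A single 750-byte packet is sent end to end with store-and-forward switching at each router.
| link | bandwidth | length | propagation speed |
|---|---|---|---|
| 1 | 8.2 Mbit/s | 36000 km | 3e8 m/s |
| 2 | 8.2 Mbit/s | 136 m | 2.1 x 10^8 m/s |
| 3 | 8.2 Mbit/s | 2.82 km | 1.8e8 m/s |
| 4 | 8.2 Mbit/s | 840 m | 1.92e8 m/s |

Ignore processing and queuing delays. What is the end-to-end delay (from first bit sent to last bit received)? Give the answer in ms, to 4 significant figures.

L = 750 × 8 = 6000 bits.
Transmission delay per hop = L/R = 6000/8.2e+06 = 0.731707 ms; 4 hops → 2.92683 ms.
Propagation delays (d/s per hop): 120, 0.000647619, 0.0156667, 0.004375 ms; sum = 120.021 ms.
End-to-end = 122.9 ms.

122.9 ms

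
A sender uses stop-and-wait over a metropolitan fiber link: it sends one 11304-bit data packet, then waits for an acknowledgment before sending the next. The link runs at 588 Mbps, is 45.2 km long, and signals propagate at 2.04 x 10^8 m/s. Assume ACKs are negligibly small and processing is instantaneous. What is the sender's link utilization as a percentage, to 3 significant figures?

4.16 %

t_tx = L/R = 11304/588000000 = 1.92245e-05 s.
t_prop = 45200/204000000 = 0.000221569 s; RTT = 0.000443137 s.
Cycle = t_tx + RTT = 0.000462362 s.
Utilization = t_tx / cycle = 1.92245e-05/0.000462362 = 4.16 %.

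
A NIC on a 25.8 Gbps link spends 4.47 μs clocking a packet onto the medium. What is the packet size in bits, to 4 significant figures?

L = R × t_tx = 25800000000 b/s × 4.47e-06 s = 115326 bits.

115300 bits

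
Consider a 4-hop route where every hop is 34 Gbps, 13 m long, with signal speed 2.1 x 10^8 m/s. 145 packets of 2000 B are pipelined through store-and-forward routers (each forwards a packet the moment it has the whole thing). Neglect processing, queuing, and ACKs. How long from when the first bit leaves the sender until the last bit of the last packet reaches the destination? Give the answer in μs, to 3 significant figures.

69.9 μs

Per-hop transmission t_tx = L/R = 16000/34000000000 = 0.470588 μs.
Per-hop propagation t_prop = 13/210000000 = 0.0619048 μs.
Pipeline fill: first packet needs 4·t_tx to clear all hops; remaining 144 packets each add one t_tx.
Total = (4+145-1)·t_tx + 4·t_prop = 148·0.470588 + 4·0.0619048 = 69.9 μs.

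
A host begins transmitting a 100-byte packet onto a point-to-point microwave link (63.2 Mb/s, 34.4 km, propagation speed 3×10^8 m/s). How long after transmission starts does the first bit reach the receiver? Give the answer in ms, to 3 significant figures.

0.115 ms

First bit experiences only propagation delay: d/s = 34400/300000000 = 0.115 ms.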